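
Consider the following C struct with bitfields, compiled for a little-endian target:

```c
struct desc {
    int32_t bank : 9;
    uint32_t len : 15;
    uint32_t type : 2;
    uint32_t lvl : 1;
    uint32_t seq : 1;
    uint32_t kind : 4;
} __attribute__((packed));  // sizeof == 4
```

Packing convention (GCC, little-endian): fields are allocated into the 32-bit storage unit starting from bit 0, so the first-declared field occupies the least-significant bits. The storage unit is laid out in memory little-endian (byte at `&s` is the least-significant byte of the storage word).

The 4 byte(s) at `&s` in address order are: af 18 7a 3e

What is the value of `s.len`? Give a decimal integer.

[0]=0xaf [1]=0x18 [2]=0x7a [3]=0x3e (little-endian) → word 0x3e7a18af
bank [0+:9] = (word>>0) & 0x1ff = 175
len [9+:15] = (word>>9) & 0x7fff = 15628  ←
type [24+:2] = (word>>24) & 0x3 = 2
lvl [26+:1] = (word>>26) & 0x1 = 1
seq [27+:1] = (word>>27) & 0x1 = 1
kind [28+:4] = (word>>28) & 0xf = 3

15628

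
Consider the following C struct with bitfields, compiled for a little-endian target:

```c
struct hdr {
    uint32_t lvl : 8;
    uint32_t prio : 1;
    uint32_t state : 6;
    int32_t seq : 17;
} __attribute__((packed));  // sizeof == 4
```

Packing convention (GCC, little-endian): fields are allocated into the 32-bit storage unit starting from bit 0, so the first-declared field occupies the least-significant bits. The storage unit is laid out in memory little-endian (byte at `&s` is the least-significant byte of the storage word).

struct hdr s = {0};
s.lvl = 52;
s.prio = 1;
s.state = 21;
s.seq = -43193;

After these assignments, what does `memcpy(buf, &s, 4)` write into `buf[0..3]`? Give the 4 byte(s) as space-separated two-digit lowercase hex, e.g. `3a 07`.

[0+:8] lvl=52 & 0xff = 0x34; word=0x00000034
[8+:1] prio=1 & 0x1 = 0x1; word=0x00000134
[9+:6] state=21 & 0x3f = 0x15; word=0x00002b34
[15+:17] seq=-43193 & 0x1ffff = 0x15747; word=0xaba3ab34
word = 0xaba3ab34 → little-endian bytes:
  [0]=0x34  [1]=0xab  [2]=0xa3  [3]=0xab

34 ab a3 ab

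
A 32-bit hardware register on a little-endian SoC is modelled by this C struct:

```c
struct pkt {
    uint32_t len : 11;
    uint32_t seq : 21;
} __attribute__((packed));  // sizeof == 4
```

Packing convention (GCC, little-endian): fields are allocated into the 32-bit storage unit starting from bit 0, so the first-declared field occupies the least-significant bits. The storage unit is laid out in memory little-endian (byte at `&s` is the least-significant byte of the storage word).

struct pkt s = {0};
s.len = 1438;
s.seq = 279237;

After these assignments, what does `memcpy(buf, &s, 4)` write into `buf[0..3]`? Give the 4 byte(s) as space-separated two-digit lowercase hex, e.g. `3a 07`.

[0+:11] len=1438 & 0x7ff = 0x59e; word=0x0000059e
[11+:21] seq=279237 & 0x1fffff = 0x442c5; word=0x22162d9e
word = 0x22162d9e → little-endian bytes:
  [0]=0x9e  [1]=0x2d  [2]=0x16  [3]=0x22

9e 2d 16 22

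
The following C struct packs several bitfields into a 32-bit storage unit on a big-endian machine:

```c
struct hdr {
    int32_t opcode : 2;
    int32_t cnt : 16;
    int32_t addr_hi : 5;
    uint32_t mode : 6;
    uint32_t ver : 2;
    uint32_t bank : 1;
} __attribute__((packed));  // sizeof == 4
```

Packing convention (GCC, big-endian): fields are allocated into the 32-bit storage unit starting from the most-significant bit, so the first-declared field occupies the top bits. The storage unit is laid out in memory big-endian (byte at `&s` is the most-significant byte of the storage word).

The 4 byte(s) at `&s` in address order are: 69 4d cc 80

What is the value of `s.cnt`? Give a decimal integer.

-23241

[0]=0x69 [1]=0x4d [2]=0xcc [3]=0x80 (big-endian) → word 0x694dcc80
opcode:2 @ bit 30 → (0x694dcc80>>30)&0x3 = 0x1
cnt:16 @ bit 14 → (0x694dcc80>>14)&0xffff = 0xa537  ←
addr_hi:5 @ bit 9 → (0x694dcc80>>9)&0x1f = 0x6
mode:6 @ bit 3 → (0x694dcc80>>3)&0x3f = 0x10
ver:2 @ bit 1 → (0x694dcc80>>1)&0x3 = 0x0
bank:1 @ bit 0 → (0x694dcc80>>0)&0x1 = 0x0
cnt signed 16b, MSB=1: 42295 - 65536 = -23241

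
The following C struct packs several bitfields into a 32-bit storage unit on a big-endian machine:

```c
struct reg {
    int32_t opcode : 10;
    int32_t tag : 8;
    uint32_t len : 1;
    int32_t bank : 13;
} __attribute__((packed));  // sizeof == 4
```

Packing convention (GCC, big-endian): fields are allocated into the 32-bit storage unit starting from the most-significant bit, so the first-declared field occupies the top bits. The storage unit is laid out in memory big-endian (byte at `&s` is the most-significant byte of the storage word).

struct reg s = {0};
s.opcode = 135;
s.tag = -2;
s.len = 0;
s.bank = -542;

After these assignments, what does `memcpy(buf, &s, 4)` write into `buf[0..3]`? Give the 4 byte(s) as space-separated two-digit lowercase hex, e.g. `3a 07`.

21 ff 9d e2

opcode:10 = 135 → 0x87 << 22 → word 0x21c00000
tag:8 = -2 → 0xfe << 14 → word 0x21ff8000
len:1 = 0 → 0x0 << 13 → word 0x21ff8000
bank:13 = -542 → 0x1de2 << 0 → word 0x21ff9de2
word = 0x21ff9de2 → big-endian bytes:
  [0]=0x21  [1]=0xff  [2]=0x9d  [3]=0xe2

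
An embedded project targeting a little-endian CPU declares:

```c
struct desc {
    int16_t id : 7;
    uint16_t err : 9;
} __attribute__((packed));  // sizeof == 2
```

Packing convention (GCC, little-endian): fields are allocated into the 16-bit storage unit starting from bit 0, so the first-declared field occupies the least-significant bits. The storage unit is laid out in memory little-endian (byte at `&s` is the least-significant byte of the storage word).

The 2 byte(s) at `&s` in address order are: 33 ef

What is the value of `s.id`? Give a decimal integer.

[0]=0x33 [1]=0xef (little-endian) → word 0xef33
id [0+:7] = (word>>0) & 0x7f = 51  ←
err [7+:9] = (word>>7) & 0x1ff = 478
id signed 7b, MSB=0: value = 51

51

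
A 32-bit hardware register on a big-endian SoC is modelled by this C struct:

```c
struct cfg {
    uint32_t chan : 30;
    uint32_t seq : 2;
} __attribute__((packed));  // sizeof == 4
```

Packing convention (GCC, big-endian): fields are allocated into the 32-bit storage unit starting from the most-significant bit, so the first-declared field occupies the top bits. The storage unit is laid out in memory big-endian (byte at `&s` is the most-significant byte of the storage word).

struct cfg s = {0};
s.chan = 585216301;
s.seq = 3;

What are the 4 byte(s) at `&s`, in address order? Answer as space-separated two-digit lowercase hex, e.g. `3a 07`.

8b 86 c4 b7

chan:30 = 585216301 → 0x22e1b12d << 2 → word 0x8b86c4b4
seq:2 = 3 → 0x3 << 0 → word 0x8b86c4b7
word = 0x8b86c4b7 → big-endian bytes:
  [0]=0x8b  [1]=0x86  [2]=0xc4  [3]=0xb7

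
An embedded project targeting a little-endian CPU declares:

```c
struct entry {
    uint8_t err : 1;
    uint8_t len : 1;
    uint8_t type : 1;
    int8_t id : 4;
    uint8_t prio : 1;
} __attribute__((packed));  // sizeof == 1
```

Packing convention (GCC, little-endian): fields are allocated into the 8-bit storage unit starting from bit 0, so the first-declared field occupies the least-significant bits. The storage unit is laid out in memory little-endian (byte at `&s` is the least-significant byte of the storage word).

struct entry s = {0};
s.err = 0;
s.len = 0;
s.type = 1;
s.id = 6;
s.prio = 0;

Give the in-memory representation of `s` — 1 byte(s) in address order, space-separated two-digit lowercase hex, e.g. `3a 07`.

err (1b) val=0 bits=0x0 at bit 0: 0x00
len (1b) val=0 bits=0x0 at bit 1: 0x00
type (1b) val=1 bits=0x1 at bit 2: 0x04
id (4b) val=6 bits=0x6 at bit 3: 0x34
prio (1b) val=0 bits=0x0 at bit 7: 0x34
word = 0x34 → little-endian bytes:
  [0]=0x34

34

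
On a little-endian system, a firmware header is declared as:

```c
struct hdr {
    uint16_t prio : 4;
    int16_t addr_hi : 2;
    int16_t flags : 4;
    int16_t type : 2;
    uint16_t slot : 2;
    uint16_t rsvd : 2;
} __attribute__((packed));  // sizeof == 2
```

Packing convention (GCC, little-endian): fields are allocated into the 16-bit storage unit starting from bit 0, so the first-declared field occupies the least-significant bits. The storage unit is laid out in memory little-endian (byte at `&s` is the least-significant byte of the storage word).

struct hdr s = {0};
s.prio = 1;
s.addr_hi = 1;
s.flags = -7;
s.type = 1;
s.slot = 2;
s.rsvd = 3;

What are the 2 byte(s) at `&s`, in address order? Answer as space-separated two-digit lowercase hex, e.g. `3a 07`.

prio:4 = 1 → 0x1 << 0 → word 0x0001
addr_hi:2 = 1 → 0x1 << 4 → word 0x0011
flags:4 = -7 → 0x9 << 6 → word 0x0251
type:2 = 1 → 0x1 << 10 → word 0x0651
slot:2 = 2 → 0x2 << 12 → word 0x2651
rsvd:2 = 3 → 0x3 << 14 → word 0xe651
word = 0xe651 → little-endian bytes:
  [0]=0x51  [1]=0xe6

51 e6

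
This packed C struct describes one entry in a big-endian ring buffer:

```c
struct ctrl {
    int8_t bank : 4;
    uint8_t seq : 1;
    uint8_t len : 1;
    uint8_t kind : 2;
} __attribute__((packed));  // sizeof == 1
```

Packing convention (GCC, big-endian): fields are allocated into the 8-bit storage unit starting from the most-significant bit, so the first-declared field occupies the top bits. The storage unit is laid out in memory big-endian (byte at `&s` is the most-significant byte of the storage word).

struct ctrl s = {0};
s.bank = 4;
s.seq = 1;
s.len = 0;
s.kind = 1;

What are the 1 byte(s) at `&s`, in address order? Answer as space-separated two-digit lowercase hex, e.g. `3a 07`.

49

bank (4b) val=4 bits=0x4 at bit 4: 0x40
seq (1b) val=1 bits=0x1 at bit 3: 0x48
len (1b) val=0 bits=0x0 at bit 2: 0x48
kind (2b) val=1 bits=0x1 at bit 0: 0x49
word = 0x49 → big-endian bytes:
  [0]=0x49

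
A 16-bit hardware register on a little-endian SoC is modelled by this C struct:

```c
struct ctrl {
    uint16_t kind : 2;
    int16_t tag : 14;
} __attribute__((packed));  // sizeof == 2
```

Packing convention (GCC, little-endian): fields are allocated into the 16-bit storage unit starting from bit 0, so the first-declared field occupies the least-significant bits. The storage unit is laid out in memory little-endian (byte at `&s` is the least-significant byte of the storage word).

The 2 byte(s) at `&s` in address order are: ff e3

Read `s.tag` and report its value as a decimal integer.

-1793

[0]=0xff [1]=0xe3 (little-endian) → word 0xe3ff
kind [0+:2] = (word>>0) & 0x3 = 3
tag [2+:14] = (word>>2) & 0x3fff = 14591  ←
tag signed 14b, MSB=1: 14591 - 16384 = -1793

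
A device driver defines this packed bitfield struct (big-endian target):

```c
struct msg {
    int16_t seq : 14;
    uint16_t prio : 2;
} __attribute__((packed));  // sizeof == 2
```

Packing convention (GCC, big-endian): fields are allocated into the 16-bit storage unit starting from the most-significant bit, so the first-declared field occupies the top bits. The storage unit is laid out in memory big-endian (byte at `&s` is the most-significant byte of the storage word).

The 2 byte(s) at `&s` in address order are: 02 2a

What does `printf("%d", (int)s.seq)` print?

138

[0]=0x02 [1]=0x2a (big-endian) → word 0x022a
seq:14 @ bit 2 → (0x022a>>2)&0x3fff = 0x8a  ←
prio:2 @ bit 0 → (0x022a>>0)&0x3 = 0x2
seq signed 14b, MSB=0: value = 138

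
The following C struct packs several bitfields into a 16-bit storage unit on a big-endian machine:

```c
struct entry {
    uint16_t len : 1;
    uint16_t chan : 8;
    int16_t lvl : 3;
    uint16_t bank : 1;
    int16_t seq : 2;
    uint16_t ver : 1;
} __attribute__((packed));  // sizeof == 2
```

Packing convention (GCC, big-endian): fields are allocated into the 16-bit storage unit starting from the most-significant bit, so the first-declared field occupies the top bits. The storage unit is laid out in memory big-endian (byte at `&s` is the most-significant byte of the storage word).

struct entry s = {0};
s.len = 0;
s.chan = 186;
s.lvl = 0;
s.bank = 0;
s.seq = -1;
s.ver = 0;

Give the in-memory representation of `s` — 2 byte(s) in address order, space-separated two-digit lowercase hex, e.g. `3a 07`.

len:1 = 0 → 0x0 << 15 → word 0x0000
chan:8 = 186 → 0xba << 7 → word 0x5d00
lvl:3 = 0 → 0x0 << 4 → word 0x5d00
bank:1 = 0 → 0x0 << 3 → word 0x5d00
seq:2 = -1 → 0x3 << 1 → word 0x5d06
ver:1 = 0 → 0x0 << 0 → word 0x5d06
word = 0x5d06 → big-endian bytes:
  [0]=0x5d  [1]=0x06

5d 06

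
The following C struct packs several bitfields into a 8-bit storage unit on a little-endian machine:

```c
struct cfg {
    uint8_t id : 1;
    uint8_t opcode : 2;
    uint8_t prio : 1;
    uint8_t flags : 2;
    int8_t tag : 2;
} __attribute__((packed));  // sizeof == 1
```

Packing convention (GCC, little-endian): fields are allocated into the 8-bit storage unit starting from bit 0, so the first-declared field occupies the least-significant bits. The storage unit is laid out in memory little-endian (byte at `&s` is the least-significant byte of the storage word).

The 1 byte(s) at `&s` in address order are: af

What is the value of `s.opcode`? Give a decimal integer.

3

[0]=0xaf (little-endian) → word 0xaf
id:1 @ bit 0 → (0xaf>>0)&0x1 = 0x1
opcode:2 @ bit 1 → (0xaf>>1)&0x3 = 0x3  ←
prio:1 @ bit 3 → (0xaf>>3)&0x1 = 0x1
flags:2 @ bit 4 → (0xaf>>4)&0x3 = 0x2
tag:2 @ bit 6 → (0xaf>>6)&0x3 = 0x2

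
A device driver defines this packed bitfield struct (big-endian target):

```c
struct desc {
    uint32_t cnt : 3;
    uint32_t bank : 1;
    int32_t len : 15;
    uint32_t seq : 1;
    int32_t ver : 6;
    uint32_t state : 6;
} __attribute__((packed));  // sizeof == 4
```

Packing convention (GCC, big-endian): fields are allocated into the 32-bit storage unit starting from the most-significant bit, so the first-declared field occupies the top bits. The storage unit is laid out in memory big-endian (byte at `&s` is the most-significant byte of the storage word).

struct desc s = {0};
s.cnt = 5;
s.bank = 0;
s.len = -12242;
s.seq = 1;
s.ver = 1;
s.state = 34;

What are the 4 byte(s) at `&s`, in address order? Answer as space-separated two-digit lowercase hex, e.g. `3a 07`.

cnt (3b) val=5 bits=0x5 at bit 29: 0xa0000000
bank (1b) val=0 bits=0x0 at bit 28: 0xa0000000
len (15b) val=-12242 bits=0x502e at bit 13: 0xaa05c000
seq (1b) val=1 bits=0x1 at bit 12: 0xaa05d000
ver (6b) val=1 bits=0x1 at bit 6: 0xaa05d040
state (6b) val=34 bits=0x22 at bit 0: 0xaa05d062
word = 0xaa05d062 → big-endian bytes:
  [0]=0xaa  [1]=0x05  [2]=0xd0  [3]=0x62

aa 05 d0 62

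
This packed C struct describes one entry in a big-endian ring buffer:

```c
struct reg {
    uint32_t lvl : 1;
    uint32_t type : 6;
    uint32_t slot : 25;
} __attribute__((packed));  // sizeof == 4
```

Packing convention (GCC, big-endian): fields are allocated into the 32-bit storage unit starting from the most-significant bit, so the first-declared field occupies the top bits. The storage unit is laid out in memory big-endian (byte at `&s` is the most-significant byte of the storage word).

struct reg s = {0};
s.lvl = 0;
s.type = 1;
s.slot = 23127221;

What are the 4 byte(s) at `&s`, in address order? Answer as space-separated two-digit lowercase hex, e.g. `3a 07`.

03 60 e4 b5

[31+:1] lvl=0 & 0x1 = 0x0; word=0x00000000
[25+:6] type=1 & 0x3f = 0x1; word=0x02000000
[0+:25] slot=23127221 & 0x1ffffff = 0x160e4b5; word=0x0360e4b5
word = 0x0360e4b5 → big-endian bytes:
  [0]=0x03  [1]=0x60  [2]=0xe4  [3]=0xb5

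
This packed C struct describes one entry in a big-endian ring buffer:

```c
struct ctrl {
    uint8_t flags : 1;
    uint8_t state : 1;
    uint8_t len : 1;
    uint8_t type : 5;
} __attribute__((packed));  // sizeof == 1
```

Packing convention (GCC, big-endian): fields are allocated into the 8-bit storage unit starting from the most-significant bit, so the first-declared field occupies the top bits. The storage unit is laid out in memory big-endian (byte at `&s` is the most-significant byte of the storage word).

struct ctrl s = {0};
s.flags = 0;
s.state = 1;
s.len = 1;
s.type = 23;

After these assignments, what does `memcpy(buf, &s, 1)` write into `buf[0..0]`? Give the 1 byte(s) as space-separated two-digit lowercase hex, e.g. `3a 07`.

77

flags (1b) val=0 bits=0x0 at bit 7: 0x00
state (1b) val=1 bits=0x1 at bit 6: 0x40
len (1b) val=1 bits=0x1 at bit 5: 0x60
type (5b) val=23 bits=0x17 at bit 0: 0x77
word = 0x77 → big-endian bytes:
  [0]=0x77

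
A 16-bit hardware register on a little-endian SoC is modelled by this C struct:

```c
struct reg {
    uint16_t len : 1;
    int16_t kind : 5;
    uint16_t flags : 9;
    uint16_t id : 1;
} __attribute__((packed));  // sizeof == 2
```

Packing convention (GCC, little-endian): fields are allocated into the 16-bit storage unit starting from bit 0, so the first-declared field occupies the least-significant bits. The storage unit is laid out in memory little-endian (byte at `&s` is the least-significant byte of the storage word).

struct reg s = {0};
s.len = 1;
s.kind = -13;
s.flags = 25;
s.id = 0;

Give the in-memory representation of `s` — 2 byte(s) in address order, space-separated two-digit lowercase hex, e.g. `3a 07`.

67 06

len:1 = 1 → 0x1 << 0 → word 0x0001
kind:5 = -13 → 0x13 << 1 → word 0x0027
flags:9 = 25 → 0x19 << 6 → word 0x0667
id:1 = 0 → 0x0 << 15 → word 0x0667
word = 0x0667 → little-endian bytes:
  [0]=0x67  [1]=0x06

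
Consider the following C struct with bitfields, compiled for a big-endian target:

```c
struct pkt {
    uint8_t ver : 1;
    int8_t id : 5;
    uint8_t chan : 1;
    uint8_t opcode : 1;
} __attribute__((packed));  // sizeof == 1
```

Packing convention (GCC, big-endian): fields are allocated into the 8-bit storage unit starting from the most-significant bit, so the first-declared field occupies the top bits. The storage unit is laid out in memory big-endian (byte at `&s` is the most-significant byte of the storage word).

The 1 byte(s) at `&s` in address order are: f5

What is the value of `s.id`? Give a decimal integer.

[0]=0xf5 (big-endian) → word 0xf5
ver [7+:1] = (word>>7) & 0x1 = 1
id [2+:5] = (word>>2) & 0x1f = 29  ←
chan [1+:1] = (word>>1) & 0x1 = 0
opcode [0+:1] = (word>>0) & 0x1 = 1
id signed 5b, MSB=1: 29 - 32 = -3

-3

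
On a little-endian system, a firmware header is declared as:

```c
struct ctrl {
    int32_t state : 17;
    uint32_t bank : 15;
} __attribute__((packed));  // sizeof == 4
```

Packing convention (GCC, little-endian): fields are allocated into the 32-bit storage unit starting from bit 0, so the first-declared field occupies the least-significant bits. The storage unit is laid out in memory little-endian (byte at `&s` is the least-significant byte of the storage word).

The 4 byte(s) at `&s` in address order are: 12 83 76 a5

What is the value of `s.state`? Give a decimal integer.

33554

[0]=0x12 [1]=0x83 [2]=0x76 [3]=0xa5 (little-endian) → word 0xa5768312
state [0+:17] = (word>>0) & 0x1ffff = 33554  ←
bank [17+:15] = (word>>17) & 0x7fff = 21179
state signed 17b, MSB=0: value = 33554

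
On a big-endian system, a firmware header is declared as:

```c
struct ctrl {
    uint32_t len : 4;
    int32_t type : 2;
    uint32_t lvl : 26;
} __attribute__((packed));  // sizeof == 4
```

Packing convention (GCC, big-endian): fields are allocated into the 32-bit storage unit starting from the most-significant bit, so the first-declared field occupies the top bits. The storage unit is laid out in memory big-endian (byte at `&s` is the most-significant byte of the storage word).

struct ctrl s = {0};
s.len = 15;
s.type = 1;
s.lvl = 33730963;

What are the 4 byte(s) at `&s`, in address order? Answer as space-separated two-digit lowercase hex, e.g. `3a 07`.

len (4b) val=15 bits=0xf at bit 28: 0xf0000000
type (2b) val=1 bits=0x1 at bit 26: 0xf4000000
lvl (26b) val=33730963 bits=0x202b193 at bit 0: 0xf602b193
word = 0xf602b193 → big-endian bytes:
  [0]=0xf6  [1]=0x02  [2]=0xb1  [3]=0x93

f6 02 b1 93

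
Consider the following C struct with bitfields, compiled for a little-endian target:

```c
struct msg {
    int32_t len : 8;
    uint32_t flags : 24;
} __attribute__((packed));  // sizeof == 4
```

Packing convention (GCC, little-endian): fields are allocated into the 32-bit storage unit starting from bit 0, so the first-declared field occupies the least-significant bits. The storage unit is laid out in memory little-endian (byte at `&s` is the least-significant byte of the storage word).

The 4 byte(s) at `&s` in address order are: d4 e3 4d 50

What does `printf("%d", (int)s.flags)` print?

5262819

[0]=0xd4 [1]=0xe3 [2]=0x4d [3]=0x50 (little-endian) → word 0x504de3d4
len [0+:8] = (word>>0) & 0xff = 212
flags [8+:24] = (word>>8) & 0xffffff = 5262819  ←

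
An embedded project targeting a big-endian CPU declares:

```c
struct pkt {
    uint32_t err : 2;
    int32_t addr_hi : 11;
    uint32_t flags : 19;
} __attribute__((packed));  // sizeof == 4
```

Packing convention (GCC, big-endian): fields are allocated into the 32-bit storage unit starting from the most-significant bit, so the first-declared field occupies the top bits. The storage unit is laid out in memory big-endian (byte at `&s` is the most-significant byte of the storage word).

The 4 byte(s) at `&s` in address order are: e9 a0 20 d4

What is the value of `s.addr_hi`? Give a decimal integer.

[0]=0xe9 [1]=0xa0 [2]=0x20 [3]=0xd4 (big-endian) → word 0xe9a020d4
err [30+:2] = (word>>30) & 0x3 = 3
addr_hi [19+:11] = (word>>19) & 0x7ff = 1332  ←
flags [0+:19] = (word>>0) & 0x7ffff = 8404
addr_hi signed 11b, MSB=1: 1332 - 2048 = -716

-716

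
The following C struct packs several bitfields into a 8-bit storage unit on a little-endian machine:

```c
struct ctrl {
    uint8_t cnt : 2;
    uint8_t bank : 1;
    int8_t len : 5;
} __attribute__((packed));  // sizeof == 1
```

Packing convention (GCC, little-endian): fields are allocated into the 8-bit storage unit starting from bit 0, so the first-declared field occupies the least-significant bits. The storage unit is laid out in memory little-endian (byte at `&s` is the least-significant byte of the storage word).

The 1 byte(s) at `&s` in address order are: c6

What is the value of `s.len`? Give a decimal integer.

-8

[0]=0xc6 (little-endian) → word 0xc6
cnt [0+:2] = (word>>0) & 0x3 = 2
bank [2+:1] = (word>>2) & 0x1 = 1
len [3+:5] = (word>>3) & 0x1f = 24  ←
len signed 5b, MSB=1: 24 - 32 = -8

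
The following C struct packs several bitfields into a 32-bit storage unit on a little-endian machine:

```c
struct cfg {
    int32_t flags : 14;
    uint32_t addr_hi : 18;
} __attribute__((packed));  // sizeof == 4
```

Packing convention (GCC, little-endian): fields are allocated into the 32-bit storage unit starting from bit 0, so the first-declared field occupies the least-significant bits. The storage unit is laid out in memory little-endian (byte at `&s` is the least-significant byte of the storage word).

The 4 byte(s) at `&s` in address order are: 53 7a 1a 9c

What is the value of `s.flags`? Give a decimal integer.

[0]=0x53 [1]=0x7a [2]=0x1a [3]=0x9c (little-endian) → word 0x9c1a7a53
flags:14 @ bit 0 → (0x9c1a7a53>>0)&0x3fff = 0x3a53  ←
addr_hi:18 @ bit 14 → (0x9c1a7a53>>14)&0x3ffff = 0x27069
flags signed 14b, MSB=1: 14931 - 16384 = -1453

-1453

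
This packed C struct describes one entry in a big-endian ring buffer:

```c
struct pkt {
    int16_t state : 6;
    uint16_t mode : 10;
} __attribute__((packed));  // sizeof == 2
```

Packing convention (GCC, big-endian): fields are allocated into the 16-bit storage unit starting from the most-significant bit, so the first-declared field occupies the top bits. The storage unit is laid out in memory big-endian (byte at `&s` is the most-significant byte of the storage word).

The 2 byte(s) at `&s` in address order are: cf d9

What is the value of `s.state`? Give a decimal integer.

[0]=0xcf [1]=0xd9 (big-endian) → word 0xcfd9
state:6 @ bit 10 → (0xcfd9>>10)&0x3f = 0x33  ←
mode:10 @ bit 0 → (0xcfd9>>0)&0x3ff = 0x3d9
state signed 6b, MSB=1: 51 - 64 = -13

-13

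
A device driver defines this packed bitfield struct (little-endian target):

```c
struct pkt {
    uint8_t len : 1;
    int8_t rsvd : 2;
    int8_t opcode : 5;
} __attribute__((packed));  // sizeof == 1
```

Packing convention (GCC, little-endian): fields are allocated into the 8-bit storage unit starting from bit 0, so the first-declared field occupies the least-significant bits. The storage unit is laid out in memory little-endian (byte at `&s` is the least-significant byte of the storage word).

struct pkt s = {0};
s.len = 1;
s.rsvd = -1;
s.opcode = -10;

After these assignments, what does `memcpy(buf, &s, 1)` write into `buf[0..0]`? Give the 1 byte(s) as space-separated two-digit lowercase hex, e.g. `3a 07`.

[0+:1] len=1 & 0x1 = 0x1; word=0x01
[1+:2] rsvd=-1 & 0x3 = 0x3; word=0x07
[3+:5] opcode=-10 & 0x1f = 0x16; word=0xb7
word = 0xb7 → little-endian bytes:
  [0]=0xb7

b7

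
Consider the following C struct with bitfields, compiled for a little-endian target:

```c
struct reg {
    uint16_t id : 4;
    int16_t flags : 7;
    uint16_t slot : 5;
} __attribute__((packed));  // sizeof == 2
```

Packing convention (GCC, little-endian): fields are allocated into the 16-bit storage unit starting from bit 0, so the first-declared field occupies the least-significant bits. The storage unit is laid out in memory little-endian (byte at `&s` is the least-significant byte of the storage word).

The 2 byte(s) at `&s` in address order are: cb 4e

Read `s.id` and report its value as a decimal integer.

[0]=0xcb [1]=0x4e (little-endian) → word 0x4ecb
id:4 @ bit 0 → (0x4ecb>>0)&0xf = 0xb  ←
flags:7 @ bit 4 → (0x4ecb>>4)&0x7f = 0x6c
slot:5 @ bit 11 → (0x4ecb>>11)&0x1f = 0x9

11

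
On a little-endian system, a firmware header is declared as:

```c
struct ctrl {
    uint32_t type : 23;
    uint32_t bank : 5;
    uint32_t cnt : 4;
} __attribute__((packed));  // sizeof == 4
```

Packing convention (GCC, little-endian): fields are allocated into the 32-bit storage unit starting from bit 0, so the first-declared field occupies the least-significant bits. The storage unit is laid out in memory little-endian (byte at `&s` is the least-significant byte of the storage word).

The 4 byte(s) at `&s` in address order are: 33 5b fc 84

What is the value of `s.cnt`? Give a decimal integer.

8

[0]=0x33 [1]=0x5b [2]=0xfc [3]=0x84 (little-endian) → word 0x84fc5b33
type [0+:23] = (word>>0) & 0x7fffff = 8149811
bank [23+:5] = (word>>23) & 0x1f = 9
cnt [28+:4] = (word>>28) & 0xf = 8  ←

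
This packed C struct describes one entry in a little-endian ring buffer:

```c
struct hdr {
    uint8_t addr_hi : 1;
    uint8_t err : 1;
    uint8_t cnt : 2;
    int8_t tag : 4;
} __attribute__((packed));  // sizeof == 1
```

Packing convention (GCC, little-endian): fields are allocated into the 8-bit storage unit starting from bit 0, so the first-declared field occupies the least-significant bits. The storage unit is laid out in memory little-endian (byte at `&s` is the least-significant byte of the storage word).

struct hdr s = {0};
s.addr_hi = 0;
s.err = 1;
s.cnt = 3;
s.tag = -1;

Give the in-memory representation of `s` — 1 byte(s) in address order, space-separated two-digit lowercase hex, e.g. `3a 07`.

addr_hi:1 = 0 → 0x0 << 0 → word 0x00
err:1 = 1 → 0x1 << 1 → word 0x02
cnt:2 = 3 → 0x3 << 2 → word 0x0e
tag:4 = -1 → 0xf << 4 → word 0xfe
word = 0xfe → little-endian bytes:
  [0]=0xfe

fe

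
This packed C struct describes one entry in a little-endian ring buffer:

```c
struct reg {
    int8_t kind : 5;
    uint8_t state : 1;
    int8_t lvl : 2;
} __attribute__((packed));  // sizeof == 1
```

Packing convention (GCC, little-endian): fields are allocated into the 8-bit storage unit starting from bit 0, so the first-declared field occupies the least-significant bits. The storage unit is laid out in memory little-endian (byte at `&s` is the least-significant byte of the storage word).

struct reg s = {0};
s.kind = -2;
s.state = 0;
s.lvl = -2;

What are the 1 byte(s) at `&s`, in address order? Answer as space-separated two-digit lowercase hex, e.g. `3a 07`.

[0+:5] kind=-2 & 0x1f = 0x1e; word=0x1e
[5+:1] state=0 & 0x1 = 0x0; word=0x1e
[6+:2] lvl=-2 & 0x3 = 0x2; word=0x9e
word = 0x9e → little-endian bytes:
  [0]=0x9e

9e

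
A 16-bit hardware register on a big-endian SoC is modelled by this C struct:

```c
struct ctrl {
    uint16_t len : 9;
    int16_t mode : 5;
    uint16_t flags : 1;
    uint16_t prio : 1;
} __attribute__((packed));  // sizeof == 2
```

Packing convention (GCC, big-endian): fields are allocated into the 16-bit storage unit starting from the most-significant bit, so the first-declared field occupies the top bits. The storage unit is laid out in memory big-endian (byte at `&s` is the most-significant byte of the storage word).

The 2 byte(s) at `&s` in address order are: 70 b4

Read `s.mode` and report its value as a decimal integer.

[0]=0x70 [1]=0xb4 (big-endian) → word 0x70b4
len:9 @ bit 7 → (0x70b4>>7)&0x1ff = 0xe1
mode:5 @ bit 2 → (0x70b4>>2)&0x1f = 0xd  ←
flags:1 @ bit 1 → (0x70b4>>1)&0x1 = 0x0
prio:1 @ bit 0 → (0x70b4>>0)&0x1 = 0x0
mode signed 5b, MSB=0: value = 13

13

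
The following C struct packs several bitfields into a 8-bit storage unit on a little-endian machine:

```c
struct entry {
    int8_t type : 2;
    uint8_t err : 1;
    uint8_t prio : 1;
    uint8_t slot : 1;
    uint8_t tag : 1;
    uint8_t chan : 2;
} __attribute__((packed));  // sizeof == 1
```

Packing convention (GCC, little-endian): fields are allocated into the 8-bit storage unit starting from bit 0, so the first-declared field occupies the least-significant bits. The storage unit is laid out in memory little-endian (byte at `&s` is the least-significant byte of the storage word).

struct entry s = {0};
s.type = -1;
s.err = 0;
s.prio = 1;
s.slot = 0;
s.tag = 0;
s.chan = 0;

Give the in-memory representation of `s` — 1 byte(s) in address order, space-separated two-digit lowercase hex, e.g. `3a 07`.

type:2 = -1 → 0x3 << 0 → word 0x03
err:1 = 0 → 0x0 << 2 → word 0x03
prio:1 = 1 → 0x1 << 3 → word 0x0b
slot:1 = 0 → 0x0 << 4 → word 0x0b
tag:1 = 0 → 0x0 << 5 → word 0x0b
chan:2 = 0 → 0x0 << 6 → word 0x0b
word = 0x0b → little-endian bytes:
  [0]=0x0b

0b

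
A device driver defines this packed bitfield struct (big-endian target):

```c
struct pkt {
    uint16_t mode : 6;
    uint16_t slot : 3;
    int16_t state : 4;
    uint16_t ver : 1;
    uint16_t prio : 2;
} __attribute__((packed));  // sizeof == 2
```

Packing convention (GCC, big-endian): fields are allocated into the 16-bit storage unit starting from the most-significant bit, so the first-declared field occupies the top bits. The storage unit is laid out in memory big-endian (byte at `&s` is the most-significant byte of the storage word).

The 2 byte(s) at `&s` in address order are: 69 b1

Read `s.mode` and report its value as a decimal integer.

[0]=0x69 [1]=0xb1 (big-endian) → word 0x69b1
mode [10+:6] = (word>>10) & 0x3f = 26  ←
slot [7+:3] = (word>>7) & 0x7 = 3
state [3+:4] = (word>>3) & 0xf = 6
ver [2+:1] = (word>>2) & 0x1 = 0
prio [0+:2] = (word>>0) & 0x3 = 1

26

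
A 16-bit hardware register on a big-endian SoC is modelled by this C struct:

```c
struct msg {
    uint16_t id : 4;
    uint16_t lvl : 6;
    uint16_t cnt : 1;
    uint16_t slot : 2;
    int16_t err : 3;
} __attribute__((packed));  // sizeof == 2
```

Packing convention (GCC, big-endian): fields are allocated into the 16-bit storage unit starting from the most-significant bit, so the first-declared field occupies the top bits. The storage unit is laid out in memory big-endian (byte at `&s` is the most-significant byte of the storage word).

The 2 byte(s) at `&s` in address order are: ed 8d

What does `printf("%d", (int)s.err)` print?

-3

[0]=0xed [1]=0x8d (big-endian) → word 0xed8d
id [12+:4] = (word>>12) & 0xf = 14
lvl [6+:6] = (word>>6) & 0x3f = 54
cnt [5+:1] = (word>>5) & 0x1 = 0
slot [3+:2] = (word>>3) & 0x3 = 1
err [0+:3] = (word>>0) & 0x7 = 5  ←
err signed 3b, MSB=1: 5 - 8 = -3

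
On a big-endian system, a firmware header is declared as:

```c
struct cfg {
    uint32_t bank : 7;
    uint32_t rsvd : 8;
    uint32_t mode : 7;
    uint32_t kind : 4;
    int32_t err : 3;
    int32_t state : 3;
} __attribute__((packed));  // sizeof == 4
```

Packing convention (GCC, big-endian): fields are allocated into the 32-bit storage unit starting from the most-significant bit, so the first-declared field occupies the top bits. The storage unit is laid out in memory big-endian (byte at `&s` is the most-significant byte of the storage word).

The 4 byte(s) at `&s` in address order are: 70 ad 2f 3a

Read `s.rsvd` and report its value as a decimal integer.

[0]=0x70 [1]=0xad [2]=0x2f [3]=0x3a (big-endian) → word 0x70ad2f3a
bank [25+:7] = (word>>25) & 0x7f = 56
rsvd [17+:8] = (word>>17) & 0xff = 86  ←
mode [10+:7] = (word>>10) & 0x7f = 75
kind [6+:4] = (word>>6) & 0xf = 12
err [3+:3] = (word>>3) & 0x7 = 7
state [0+:3] = (word>>0) & 0x7 = 2

86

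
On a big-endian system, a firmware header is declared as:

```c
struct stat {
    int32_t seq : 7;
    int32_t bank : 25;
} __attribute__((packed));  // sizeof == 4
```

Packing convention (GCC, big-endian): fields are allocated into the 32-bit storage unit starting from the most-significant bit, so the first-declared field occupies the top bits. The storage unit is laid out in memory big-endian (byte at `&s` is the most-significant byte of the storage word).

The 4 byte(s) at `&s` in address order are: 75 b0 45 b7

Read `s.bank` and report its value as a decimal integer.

-5225033

[0]=0x75 [1]=0xb0 [2]=0x45 [3]=0xb7 (big-endian) → word 0x75b045b7
seq [25+:7] = (word>>25) & 0x7f = 58
bank [0+:25] = (word>>0) & 0x1ffffff = 28329399  ←
bank signed 25b, MSB=1: 28329399 - 33554432 = -5225033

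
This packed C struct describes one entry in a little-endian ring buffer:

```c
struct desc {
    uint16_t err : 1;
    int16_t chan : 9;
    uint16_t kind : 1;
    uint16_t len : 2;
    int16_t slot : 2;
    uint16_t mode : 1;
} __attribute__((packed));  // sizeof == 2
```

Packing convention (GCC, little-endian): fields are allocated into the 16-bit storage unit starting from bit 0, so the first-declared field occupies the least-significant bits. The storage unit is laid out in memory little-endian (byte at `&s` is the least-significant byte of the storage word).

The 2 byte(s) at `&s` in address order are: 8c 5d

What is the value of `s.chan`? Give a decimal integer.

[0]=0x8c [1]=0x5d (little-endian) → word 0x5d8c
err:1 @ bit 0 → (0x5d8c>>0)&0x1 = 0x0
chan:9 @ bit 1 → (0x5d8c>>1)&0x1ff = 0xc6  ←
kind:1 @ bit 10 → (0x5d8c>>10)&0x1 = 0x1
len:2 @ bit 11 → (0x5d8c>>11)&0x3 = 0x3
slot:2 @ bit 13 → (0x5d8c>>13)&0x3 = 0x2
mode:1 @ bit 15 → (0x5d8c>>15)&0x1 = 0x0
chan signed 9b, MSB=0: value = 198

198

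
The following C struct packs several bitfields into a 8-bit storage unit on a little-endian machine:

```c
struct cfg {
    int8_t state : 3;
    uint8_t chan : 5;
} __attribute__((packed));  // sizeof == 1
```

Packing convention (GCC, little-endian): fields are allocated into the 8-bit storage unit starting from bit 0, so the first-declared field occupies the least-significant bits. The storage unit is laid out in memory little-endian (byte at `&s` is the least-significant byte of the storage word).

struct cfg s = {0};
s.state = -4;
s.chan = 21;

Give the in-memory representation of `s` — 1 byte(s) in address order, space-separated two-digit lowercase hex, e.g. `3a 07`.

state:3 = -4 → 0x4 << 0 → word 0x04
chan:5 = 21 → 0x15 << 3 → word 0xac
word = 0xac → little-endian bytes:
  [0]=0xac

ac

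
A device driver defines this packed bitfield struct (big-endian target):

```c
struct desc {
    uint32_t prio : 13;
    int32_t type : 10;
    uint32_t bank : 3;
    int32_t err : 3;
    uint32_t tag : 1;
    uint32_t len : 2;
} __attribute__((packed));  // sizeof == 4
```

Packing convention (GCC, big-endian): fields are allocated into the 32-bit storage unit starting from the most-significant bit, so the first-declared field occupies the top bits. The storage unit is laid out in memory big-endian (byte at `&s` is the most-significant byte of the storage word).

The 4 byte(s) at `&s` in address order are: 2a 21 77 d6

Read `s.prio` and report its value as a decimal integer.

[0]=0x2a [1]=0x21 [2]=0x77 [3]=0xd6 (big-endian) → word 0x2a2177d6
prio:13 @ bit 19 → (0x2a2177d6>>19)&0x1fff = 0x544  ←
type:10 @ bit 9 → (0x2a2177d6>>9)&0x3ff = 0xbb
bank:3 @ bit 6 → (0x2a2177d6>>6)&0x7 = 0x7
err:3 @ bit 3 → (0x2a2177d6>>3)&0x7 = 0x2
tag:1 @ bit 2 → (0x2a2177d6>>2)&0x1 = 0x1
len:2 @ bit 0 → (0x2a2177d6>>0)&0x3 = 0x2

1348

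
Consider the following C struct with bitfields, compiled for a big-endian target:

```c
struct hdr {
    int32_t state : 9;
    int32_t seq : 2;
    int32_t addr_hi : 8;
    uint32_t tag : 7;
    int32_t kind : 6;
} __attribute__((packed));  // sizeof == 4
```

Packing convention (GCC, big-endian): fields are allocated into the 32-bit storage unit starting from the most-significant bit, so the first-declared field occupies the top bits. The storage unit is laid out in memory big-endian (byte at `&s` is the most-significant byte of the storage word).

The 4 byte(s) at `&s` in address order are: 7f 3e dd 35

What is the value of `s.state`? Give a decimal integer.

254

[0]=0x7f [1]=0x3e [2]=0xdd [3]=0x35 (big-endian) → word 0x7f3edd35
state:9 @ bit 23 → (0x7f3edd35>>23)&0x1ff = 0xfe  ←
seq:2 @ bit 21 → (0x7f3edd35>>21)&0x3 = 0x1
addr_hi:8 @ bit 13 → (0x7f3edd35>>13)&0xff = 0xf6
tag:7 @ bit 6 → (0x7f3edd35>>6)&0x7f = 0x74
kind:6 @ bit 0 → (0x7f3edd35>>0)&0x3f = 0x35
state signed 9b, MSB=0: value = 254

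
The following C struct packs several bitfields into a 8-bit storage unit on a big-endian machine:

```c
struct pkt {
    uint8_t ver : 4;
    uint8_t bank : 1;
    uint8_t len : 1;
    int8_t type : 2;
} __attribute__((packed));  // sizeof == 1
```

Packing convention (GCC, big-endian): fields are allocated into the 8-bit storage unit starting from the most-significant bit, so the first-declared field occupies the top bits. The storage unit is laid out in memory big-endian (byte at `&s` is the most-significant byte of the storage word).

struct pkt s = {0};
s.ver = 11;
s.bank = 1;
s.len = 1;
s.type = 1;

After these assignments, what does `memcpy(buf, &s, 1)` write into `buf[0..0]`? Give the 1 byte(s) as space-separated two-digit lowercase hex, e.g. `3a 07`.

bd

ver (4b) val=11 bits=0xb at bit 4: 0xb0
bank (1b) val=1 bits=0x1 at bit 3: 0xb8
len (1b) val=1 bits=0x1 at bit 2: 0xbc
type (2b) val=1 bits=0x1 at bit 0: 0xbd
word = 0xbd → big-endian bytes:
  [0]=0xbd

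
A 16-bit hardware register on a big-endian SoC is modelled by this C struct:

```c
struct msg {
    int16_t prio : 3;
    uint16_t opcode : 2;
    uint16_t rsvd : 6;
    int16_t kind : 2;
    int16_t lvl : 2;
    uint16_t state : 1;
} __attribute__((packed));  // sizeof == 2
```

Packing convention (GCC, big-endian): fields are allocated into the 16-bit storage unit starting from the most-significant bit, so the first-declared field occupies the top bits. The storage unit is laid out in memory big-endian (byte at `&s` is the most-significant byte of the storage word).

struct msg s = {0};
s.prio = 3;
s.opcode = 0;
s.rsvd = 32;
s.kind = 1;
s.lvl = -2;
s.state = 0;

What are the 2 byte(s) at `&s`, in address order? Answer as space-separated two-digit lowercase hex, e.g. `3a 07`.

prio:3 = 3 → 0x3 << 13 → word 0x6000
opcode:2 = 0 → 0x0 << 11 → word 0x6000
rsvd:6 = 32 → 0x20 << 5 → word 0x6400
kind:2 = 1 → 0x1 << 3 → word 0x6408
lvl:2 = -2 → 0x2 << 1 → word 0x640c
state:1 = 0 → 0x0 << 0 → word 0x640c
word = 0x640c → big-endian bytes:
  [0]=0x64  [1]=0x0c

64 0c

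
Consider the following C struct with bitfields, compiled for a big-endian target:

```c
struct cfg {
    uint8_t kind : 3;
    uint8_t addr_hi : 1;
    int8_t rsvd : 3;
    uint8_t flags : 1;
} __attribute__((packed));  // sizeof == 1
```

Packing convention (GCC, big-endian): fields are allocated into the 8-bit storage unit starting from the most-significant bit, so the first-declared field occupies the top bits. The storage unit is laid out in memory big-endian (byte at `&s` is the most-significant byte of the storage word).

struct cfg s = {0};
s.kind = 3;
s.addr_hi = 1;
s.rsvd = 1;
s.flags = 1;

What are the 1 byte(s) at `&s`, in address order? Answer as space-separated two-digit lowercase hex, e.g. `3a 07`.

73

kind:3 = 3 → 0x3 << 5 → word 0x60
addr_hi:1 = 1 → 0x1 << 4 → word 0x70
rsvd:3 = 1 → 0x1 << 1 → word 0x72
flags:1 = 1 → 0x1 << 0 → word 0x73
word = 0x73 → big-endian bytes:
  [0]=0x73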